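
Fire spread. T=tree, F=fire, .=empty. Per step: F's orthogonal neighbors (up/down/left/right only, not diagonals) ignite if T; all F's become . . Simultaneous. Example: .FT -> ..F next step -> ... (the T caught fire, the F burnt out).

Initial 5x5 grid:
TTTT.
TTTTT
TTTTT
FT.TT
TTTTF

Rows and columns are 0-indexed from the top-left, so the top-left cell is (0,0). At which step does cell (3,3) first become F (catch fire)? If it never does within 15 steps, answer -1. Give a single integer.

Step 1: cell (3,3)='T' (+5 fires, +2 burnt)
Step 2: cell (3,3)='F' (+6 fires, +5 burnt)
  -> target ignites at step 2
Step 3: cell (3,3)='.' (+5 fires, +6 burnt)
Step 4: cell (3,3)='.' (+3 fires, +5 burnt)
Step 5: cell (3,3)='.' (+2 fires, +3 burnt)
Step 6: cell (3,3)='.' (+0 fires, +2 burnt)
  fire out at step 6

2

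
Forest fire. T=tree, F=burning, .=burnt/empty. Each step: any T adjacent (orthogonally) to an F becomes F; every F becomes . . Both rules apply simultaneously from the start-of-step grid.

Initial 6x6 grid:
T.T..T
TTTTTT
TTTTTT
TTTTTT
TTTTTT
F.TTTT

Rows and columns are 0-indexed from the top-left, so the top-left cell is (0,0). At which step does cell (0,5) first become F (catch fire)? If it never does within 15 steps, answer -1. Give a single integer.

Step 1: cell (0,5)='T' (+1 fires, +1 burnt)
Step 2: cell (0,5)='T' (+2 fires, +1 burnt)
Step 3: cell (0,5)='T' (+3 fires, +2 burnt)
Step 4: cell (0,5)='T' (+5 fires, +3 burnt)
Step 5: cell (0,5)='T' (+6 fires, +5 burnt)
Step 6: cell (0,5)='T' (+5 fires, +6 burnt)
Step 7: cell (0,5)='T' (+5 fires, +5 burnt)
Step 8: cell (0,5)='T' (+2 fires, +5 burnt)
Step 9: cell (0,5)='T' (+1 fires, +2 burnt)
Step 10: cell (0,5)='F' (+1 fires, +1 burnt)
  -> target ignites at step 10
Step 11: cell (0,5)='.' (+0 fires, +1 burnt)
  fire out at step 11

10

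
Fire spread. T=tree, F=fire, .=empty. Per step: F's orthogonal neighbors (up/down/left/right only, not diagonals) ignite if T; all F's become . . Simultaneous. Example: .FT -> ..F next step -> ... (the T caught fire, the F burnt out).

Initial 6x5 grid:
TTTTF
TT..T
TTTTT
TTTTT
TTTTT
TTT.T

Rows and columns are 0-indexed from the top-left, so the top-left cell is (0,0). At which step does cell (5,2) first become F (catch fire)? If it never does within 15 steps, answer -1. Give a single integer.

Step 1: cell (5,2)='T' (+2 fires, +1 burnt)
Step 2: cell (5,2)='T' (+2 fires, +2 burnt)
Step 3: cell (5,2)='T' (+3 fires, +2 burnt)
Step 4: cell (5,2)='T' (+5 fires, +3 burnt)
Step 5: cell (5,2)='T' (+5 fires, +5 burnt)
Step 6: cell (5,2)='T' (+3 fires, +5 burnt)
Step 7: cell (5,2)='F' (+3 fires, +3 burnt)
  -> target ignites at step 7
Step 8: cell (5,2)='.' (+2 fires, +3 burnt)
Step 9: cell (5,2)='.' (+1 fires, +2 burnt)
Step 10: cell (5,2)='.' (+0 fires, +1 burnt)
  fire out at step 10

7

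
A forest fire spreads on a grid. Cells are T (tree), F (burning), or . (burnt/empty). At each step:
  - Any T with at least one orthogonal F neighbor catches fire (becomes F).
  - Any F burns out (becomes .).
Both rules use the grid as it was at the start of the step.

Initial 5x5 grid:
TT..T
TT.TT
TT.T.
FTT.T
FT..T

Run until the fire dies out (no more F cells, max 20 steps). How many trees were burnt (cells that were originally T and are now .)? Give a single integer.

Answer: 9

Derivation:
Step 1: +3 fires, +2 burnt (F count now 3)
Step 2: +3 fires, +3 burnt (F count now 3)
Step 3: +2 fires, +3 burnt (F count now 2)
Step 4: +1 fires, +2 burnt (F count now 1)
Step 5: +0 fires, +1 burnt (F count now 0)
Fire out after step 5
Initially T: 15, now '.': 19
Total burnt (originally-T cells now '.'): 9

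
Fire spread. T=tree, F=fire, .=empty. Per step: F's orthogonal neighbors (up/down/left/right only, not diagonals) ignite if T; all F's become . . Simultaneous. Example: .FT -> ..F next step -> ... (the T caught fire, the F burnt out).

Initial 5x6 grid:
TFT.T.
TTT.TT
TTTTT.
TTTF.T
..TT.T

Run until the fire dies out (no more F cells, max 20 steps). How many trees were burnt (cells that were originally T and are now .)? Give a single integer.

Step 1: +6 fires, +2 burnt (F count now 6)
Step 2: +7 fires, +6 burnt (F count now 7)
Step 3: +3 fires, +7 burnt (F count now 3)
Step 4: +2 fires, +3 burnt (F count now 2)
Step 5: +0 fires, +2 burnt (F count now 0)
Fire out after step 5
Initially T: 20, now '.': 28
Total burnt (originally-T cells now '.'): 18

Answer: 18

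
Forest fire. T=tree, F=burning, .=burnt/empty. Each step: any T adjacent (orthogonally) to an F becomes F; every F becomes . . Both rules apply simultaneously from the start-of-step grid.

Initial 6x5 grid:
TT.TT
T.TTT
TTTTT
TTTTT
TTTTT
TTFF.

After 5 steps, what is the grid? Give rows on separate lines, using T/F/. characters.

Step 1: 3 trees catch fire, 2 burn out
  TT.TT
  T.TTT
  TTTTT
  TTTTT
  TTFFT
  TF...
Step 2: 5 trees catch fire, 3 burn out
  TT.TT
  T.TTT
  TTTTT
  TTFFT
  TF..F
  F....
Step 3: 5 trees catch fire, 5 burn out
  TT.TT
  T.TTT
  TTFFT
  TF..F
  F....
  .....
Step 4: 5 trees catch fire, 5 burn out
  TT.TT
  T.FFT
  TF..F
  F....
  .....
  .....
Step 5: 3 trees catch fire, 5 burn out
  TT.FT
  T...F
  F....
  .....
  .....
  .....

TT.FT
T...F
F....
.....
.....
.....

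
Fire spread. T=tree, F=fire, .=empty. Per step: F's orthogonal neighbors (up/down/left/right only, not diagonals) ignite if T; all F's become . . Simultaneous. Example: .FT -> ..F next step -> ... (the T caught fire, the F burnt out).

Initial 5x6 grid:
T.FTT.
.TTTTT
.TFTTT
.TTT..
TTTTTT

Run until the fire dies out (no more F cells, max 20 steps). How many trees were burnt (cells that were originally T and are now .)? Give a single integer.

Step 1: +5 fires, +2 burnt (F count now 5)
Step 2: +7 fires, +5 burnt (F count now 7)
Step 3: +4 fires, +7 burnt (F count now 4)
Step 4: +3 fires, +4 burnt (F count now 3)
Step 5: +1 fires, +3 burnt (F count now 1)
Step 6: +0 fires, +1 burnt (F count now 0)
Fire out after step 6
Initially T: 21, now '.': 29
Total burnt (originally-T cells now '.'): 20

Answer: 20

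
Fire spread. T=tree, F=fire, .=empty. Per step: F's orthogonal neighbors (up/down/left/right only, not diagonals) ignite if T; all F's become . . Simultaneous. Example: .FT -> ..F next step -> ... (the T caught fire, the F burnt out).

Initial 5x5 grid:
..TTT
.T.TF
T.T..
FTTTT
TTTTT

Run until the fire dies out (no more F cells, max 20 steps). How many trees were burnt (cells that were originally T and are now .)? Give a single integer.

Answer: 15

Derivation:
Step 1: +5 fires, +2 burnt (F count now 5)
Step 2: +3 fires, +5 burnt (F count now 3)
Step 3: +4 fires, +3 burnt (F count now 4)
Step 4: +2 fires, +4 burnt (F count now 2)
Step 5: +1 fires, +2 burnt (F count now 1)
Step 6: +0 fires, +1 burnt (F count now 0)
Fire out after step 6
Initially T: 16, now '.': 24
Total burnt (originally-T cells now '.'): 15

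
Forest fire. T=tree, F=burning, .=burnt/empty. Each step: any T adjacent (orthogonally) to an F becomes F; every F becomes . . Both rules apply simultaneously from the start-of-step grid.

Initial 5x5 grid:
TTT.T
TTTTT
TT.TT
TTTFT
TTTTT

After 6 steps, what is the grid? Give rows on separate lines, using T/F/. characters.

Step 1: 4 trees catch fire, 1 burn out
  TTT.T
  TTTTT
  TT.FT
  TTF.F
  TTTFT
Step 2: 5 trees catch fire, 4 burn out
  TTT.T
  TTTFT
  TT..F
  TF...
  TTF.F
Step 3: 5 trees catch fire, 5 burn out
  TTT.T
  TTF.F
  TF...
  F....
  TF...
Step 4: 5 trees catch fire, 5 burn out
  TTF.F
  TF...
  F....
  .....
  F....
Step 5: 2 trees catch fire, 5 burn out
  TF...
  F....
  .....
  .....
  .....
Step 6: 1 trees catch fire, 2 burn out
  F....
  .....
  .....
  .....
  .....

F....
.....
.....
.....
.....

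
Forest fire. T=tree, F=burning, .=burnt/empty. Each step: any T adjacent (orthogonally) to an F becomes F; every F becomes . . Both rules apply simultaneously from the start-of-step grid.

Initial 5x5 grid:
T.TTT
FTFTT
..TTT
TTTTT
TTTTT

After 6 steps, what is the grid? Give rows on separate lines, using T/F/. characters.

Step 1: 5 trees catch fire, 2 burn out
  F.FTT
  .F.FT
  ..FTT
  TTTTT
  TTTTT
Step 2: 4 trees catch fire, 5 burn out
  ...FT
  ....F
  ...FT
  TTFTT
  TTTTT
Step 3: 5 trees catch fire, 4 burn out
  ....F
  .....
  ....F
  TF.FT
  TTFTT
Step 4: 4 trees catch fire, 5 burn out
  .....
  .....
  .....
  F...F
  TF.FT
Step 5: 2 trees catch fire, 4 burn out
  .....
  .....
  .....
  .....
  F...F
Step 6: 0 trees catch fire, 2 burn out
  .....
  .....
  .....
  .....
  .....

.....
.....
.....
.....
.....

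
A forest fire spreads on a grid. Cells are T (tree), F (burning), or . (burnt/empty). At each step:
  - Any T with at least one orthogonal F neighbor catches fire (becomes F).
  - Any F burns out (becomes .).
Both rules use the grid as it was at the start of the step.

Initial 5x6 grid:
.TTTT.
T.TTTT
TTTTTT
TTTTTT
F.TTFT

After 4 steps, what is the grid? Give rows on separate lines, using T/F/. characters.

Step 1: 4 trees catch fire, 2 burn out
  .TTTT.
  T.TTTT
  TTTTTT
  FTTTFT
  ..TF.F
Step 2: 6 trees catch fire, 4 burn out
  .TTTT.
  T.TTTT
  FTTTFT
  .FTF.F
  ..F...
Step 3: 6 trees catch fire, 6 burn out
  .TTTT.
  F.TTFT
  .FTF.F
  ..F...
  ......
Step 4: 4 trees catch fire, 6 burn out
  .TTTF.
  ..TF.F
  ..F...
  ......
  ......

.TTTF.
..TF.F
..F...
......
......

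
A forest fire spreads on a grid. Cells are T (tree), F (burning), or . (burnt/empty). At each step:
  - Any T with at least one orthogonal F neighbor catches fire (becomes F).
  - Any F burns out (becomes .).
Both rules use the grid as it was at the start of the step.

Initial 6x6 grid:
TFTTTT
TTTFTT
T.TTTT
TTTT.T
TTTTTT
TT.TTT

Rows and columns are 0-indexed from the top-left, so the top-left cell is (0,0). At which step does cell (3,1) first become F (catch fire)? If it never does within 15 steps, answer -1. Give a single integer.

Step 1: cell (3,1)='T' (+7 fires, +2 burnt)
Step 2: cell (3,1)='T' (+6 fires, +7 burnt)
Step 3: cell (3,1)='T' (+5 fires, +6 burnt)
Step 4: cell (3,1)='F' (+6 fires, +5 burnt)
  -> target ignites at step 4
Step 5: cell (3,1)='.' (+4 fires, +6 burnt)
Step 6: cell (3,1)='.' (+3 fires, +4 burnt)
Step 7: cell (3,1)='.' (+0 fires, +3 burnt)
  fire out at step 7

4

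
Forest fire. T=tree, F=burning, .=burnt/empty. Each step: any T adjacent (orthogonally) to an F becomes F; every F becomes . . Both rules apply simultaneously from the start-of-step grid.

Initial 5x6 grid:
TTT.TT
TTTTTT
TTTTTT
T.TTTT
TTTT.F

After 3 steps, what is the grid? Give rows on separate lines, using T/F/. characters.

Step 1: 1 trees catch fire, 1 burn out
  TTT.TT
  TTTTTT
  TTTTTT
  T.TTTF
  TTTT..
Step 2: 2 trees catch fire, 1 burn out
  TTT.TT
  TTTTTT
  TTTTTF
  T.TTF.
  TTTT..
Step 3: 3 trees catch fire, 2 burn out
  TTT.TT
  TTTTTF
  TTTTF.
  T.TF..
  TTTT..

TTT.TT
TTTTTF
TTTTF.
T.TF..
TTTT..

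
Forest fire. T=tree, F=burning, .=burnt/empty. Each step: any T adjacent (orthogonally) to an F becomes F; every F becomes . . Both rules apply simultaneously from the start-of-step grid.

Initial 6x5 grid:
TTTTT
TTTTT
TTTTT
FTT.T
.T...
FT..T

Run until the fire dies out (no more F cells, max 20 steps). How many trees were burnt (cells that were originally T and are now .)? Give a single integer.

Step 1: +3 fires, +2 burnt (F count now 3)
Step 2: +4 fires, +3 burnt (F count now 4)
Step 3: +3 fires, +4 burnt (F count now 3)
Step 4: +3 fires, +3 burnt (F count now 3)
Step 5: +3 fires, +3 burnt (F count now 3)
Step 6: +3 fires, +3 burnt (F count now 3)
Step 7: +1 fires, +3 burnt (F count now 1)
Step 8: +0 fires, +1 burnt (F count now 0)
Fire out after step 8
Initially T: 21, now '.': 29
Total burnt (originally-T cells now '.'): 20

Answer: 20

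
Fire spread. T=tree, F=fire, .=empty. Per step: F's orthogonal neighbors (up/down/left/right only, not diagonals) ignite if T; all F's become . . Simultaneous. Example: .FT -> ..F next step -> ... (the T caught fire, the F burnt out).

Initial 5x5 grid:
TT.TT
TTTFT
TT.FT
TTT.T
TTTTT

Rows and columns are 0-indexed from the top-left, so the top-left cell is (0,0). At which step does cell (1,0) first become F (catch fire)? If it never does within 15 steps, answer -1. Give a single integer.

Step 1: cell (1,0)='T' (+4 fires, +2 burnt)
Step 2: cell (1,0)='T' (+3 fires, +4 burnt)
Step 3: cell (1,0)='F' (+4 fires, +3 burnt)
  -> target ignites at step 3
Step 4: cell (1,0)='.' (+4 fires, +4 burnt)
Step 5: cell (1,0)='.' (+4 fires, +4 burnt)
Step 6: cell (1,0)='.' (+1 fires, +4 burnt)
Step 7: cell (1,0)='.' (+0 fires, +1 burnt)
  fire out at step 7

3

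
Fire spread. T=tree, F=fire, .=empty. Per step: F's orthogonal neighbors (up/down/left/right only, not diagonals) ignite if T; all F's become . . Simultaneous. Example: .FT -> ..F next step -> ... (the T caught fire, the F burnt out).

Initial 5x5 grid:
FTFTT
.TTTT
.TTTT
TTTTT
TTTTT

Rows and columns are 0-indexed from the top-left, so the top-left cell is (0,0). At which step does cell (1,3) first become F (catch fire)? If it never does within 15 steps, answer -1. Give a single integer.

Step 1: cell (1,3)='T' (+3 fires, +2 burnt)
Step 2: cell (1,3)='F' (+4 fires, +3 burnt)
  -> target ignites at step 2
Step 3: cell (1,3)='.' (+4 fires, +4 burnt)
Step 4: cell (1,3)='.' (+4 fires, +4 burnt)
Step 5: cell (1,3)='.' (+4 fires, +4 burnt)
Step 6: cell (1,3)='.' (+2 fires, +4 burnt)
Step 7: cell (1,3)='.' (+0 fires, +2 burnt)
  fire out at step 7

2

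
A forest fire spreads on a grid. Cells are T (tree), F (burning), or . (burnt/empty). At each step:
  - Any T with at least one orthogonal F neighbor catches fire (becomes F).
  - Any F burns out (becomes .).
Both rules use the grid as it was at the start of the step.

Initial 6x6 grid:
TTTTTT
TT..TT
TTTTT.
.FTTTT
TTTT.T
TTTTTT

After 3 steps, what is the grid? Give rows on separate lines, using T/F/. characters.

Step 1: 3 trees catch fire, 1 burn out
  TTTTTT
  TT..TT
  TFTTT.
  ..FTTT
  TFTT.T
  TTTTTT
Step 2: 7 trees catch fire, 3 burn out
  TTTTTT
  TF..TT
  F.FTT.
  ...FTT
  F.FT.T
  TFTTTT
Step 3: 7 trees catch fire, 7 burn out
  TFTTTT
  F...TT
  ...FT.
  ....FT
  ...F.T
  F.FTTT

TFTTTT
F...TT
...FT.
....FT
...F.T
F.FTTT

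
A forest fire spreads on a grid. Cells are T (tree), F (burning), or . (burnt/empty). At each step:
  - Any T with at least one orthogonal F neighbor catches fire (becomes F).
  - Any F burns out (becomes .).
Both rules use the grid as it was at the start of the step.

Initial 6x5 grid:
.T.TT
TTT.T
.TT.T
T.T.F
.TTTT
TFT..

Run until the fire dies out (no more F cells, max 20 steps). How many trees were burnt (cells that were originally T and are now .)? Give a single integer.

Step 1: +5 fires, +2 burnt (F count now 5)
Step 2: +3 fires, +5 burnt (F count now 3)
Step 3: +2 fires, +3 burnt (F count now 2)
Step 4: +2 fires, +2 burnt (F count now 2)
Step 5: +2 fires, +2 burnt (F count now 2)
Step 6: +1 fires, +2 burnt (F count now 1)
Step 7: +2 fires, +1 burnt (F count now 2)
Step 8: +0 fires, +2 burnt (F count now 0)
Fire out after step 8
Initially T: 18, now '.': 29
Total burnt (originally-T cells now '.'): 17

Answer: 17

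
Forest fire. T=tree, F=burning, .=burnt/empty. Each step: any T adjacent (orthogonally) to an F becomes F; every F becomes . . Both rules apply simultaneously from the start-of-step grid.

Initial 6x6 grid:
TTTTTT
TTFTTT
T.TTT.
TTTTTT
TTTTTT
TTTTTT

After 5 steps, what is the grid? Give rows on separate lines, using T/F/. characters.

Step 1: 4 trees catch fire, 1 burn out
  TTFTTT
  TF.FTT
  T.FTT.
  TTTTTT
  TTTTTT
  TTTTTT
Step 2: 6 trees catch fire, 4 burn out
  TF.FTT
  F...FT
  T..FT.
  TTFTTT
  TTTTTT
  TTTTTT
Step 3: 8 trees catch fire, 6 burn out
  F...FT
  .....F
  F...F.
  TF.FTT
  TTFTTT
  TTTTTT
Step 4: 6 trees catch fire, 8 burn out
  .....F
  ......
  ......
  F...FT
  TF.FTT
  TTFTTT
Step 5: 5 trees catch fire, 6 burn out
  ......
  ......
  ......
  .....F
  F...FT
  TF.FTT

......
......
......
.....F
F...FT
TF.FTT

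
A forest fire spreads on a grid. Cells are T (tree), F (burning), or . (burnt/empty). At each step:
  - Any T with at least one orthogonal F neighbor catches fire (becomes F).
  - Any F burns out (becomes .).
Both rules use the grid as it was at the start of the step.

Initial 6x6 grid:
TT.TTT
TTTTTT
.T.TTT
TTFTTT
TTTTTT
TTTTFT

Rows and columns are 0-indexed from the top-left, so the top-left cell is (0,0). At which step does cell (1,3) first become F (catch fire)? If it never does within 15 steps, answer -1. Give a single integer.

Step 1: cell (1,3)='T' (+6 fires, +2 burnt)
Step 2: cell (1,3)='T' (+8 fires, +6 burnt)
Step 3: cell (1,3)='F' (+6 fires, +8 burnt)
  -> target ignites at step 3
Step 4: cell (1,3)='.' (+7 fires, +6 burnt)
Step 5: cell (1,3)='.' (+3 fires, +7 burnt)
Step 6: cell (1,3)='.' (+1 fires, +3 burnt)
Step 7: cell (1,3)='.' (+0 fires, +1 burnt)
  fire out at step 7

3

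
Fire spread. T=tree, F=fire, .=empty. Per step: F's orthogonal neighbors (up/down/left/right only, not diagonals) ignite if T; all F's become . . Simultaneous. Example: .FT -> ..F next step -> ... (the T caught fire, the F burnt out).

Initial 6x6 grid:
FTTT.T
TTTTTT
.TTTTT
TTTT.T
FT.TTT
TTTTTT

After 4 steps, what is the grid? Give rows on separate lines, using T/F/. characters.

Step 1: 5 trees catch fire, 2 burn out
  .FTT.T
  FTTTTT
  .TTTTT
  FTTT.T
  .F.TTT
  FTTTTT
Step 2: 4 trees catch fire, 5 burn out
  ..FT.T
  .FTTTT
  .TTTTT
  .FTT.T
  ...TTT
  .FTTTT
Step 3: 5 trees catch fire, 4 burn out
  ...F.T
  ..FTTT
  .FTTTT
  ..FT.T
  ...TTT
  ..FTTT
Step 4: 4 trees catch fire, 5 burn out
  .....T
  ...FTT
  ..FTTT
  ...F.T
  ...TTT
  ...FTT

.....T
...FTT
..FTTT
...F.T
...TTT
...FTT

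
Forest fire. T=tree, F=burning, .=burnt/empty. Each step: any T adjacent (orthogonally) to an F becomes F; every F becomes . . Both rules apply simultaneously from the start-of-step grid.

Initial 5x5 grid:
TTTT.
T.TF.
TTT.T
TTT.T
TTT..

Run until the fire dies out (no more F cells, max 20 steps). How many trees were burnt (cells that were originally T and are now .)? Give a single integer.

Answer: 15

Derivation:
Step 1: +2 fires, +1 burnt (F count now 2)
Step 2: +2 fires, +2 burnt (F count now 2)
Step 3: +3 fires, +2 burnt (F count now 3)
Step 4: +4 fires, +3 burnt (F count now 4)
Step 5: +3 fires, +4 burnt (F count now 3)
Step 6: +1 fires, +3 burnt (F count now 1)
Step 7: +0 fires, +1 burnt (F count now 0)
Fire out after step 7
Initially T: 17, now '.': 23
Total burnt (originally-T cells now '.'): 15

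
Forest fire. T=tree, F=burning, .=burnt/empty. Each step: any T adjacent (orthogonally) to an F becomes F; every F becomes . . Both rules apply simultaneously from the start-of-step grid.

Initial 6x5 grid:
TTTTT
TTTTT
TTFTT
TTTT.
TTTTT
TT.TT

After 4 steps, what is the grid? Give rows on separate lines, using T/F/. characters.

Step 1: 4 trees catch fire, 1 burn out
  TTTTT
  TTFTT
  TF.FT
  TTFT.
  TTTTT
  TT.TT
Step 2: 8 trees catch fire, 4 burn out
  TTFTT
  TF.FT
  F...F
  TF.F.
  TTFTT
  TT.TT
Step 3: 7 trees catch fire, 8 burn out
  TF.FT
  F...F
  .....
  F....
  TF.FT
  TT.TT
Step 4: 6 trees catch fire, 7 burn out
  F...F
  .....
  .....
  .....
  F...F
  TF.FT

F...F
.....
.....
.....
F...F
TF.FT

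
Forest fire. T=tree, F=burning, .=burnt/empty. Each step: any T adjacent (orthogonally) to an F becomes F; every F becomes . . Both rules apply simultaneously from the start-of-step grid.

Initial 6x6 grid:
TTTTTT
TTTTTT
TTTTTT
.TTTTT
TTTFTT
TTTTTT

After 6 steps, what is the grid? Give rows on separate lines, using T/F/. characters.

Step 1: 4 trees catch fire, 1 burn out
  TTTTTT
  TTTTTT
  TTTTTT
  .TTFTT
  TTF.FT
  TTTFTT
Step 2: 7 trees catch fire, 4 burn out
  TTTTTT
  TTTTTT
  TTTFTT
  .TF.FT
  TF...F
  TTF.FT
Step 3: 8 trees catch fire, 7 burn out
  TTTTTT
  TTTFTT
  TTF.FT
  .F...F
  F.....
  TF...F
Step 4: 6 trees catch fire, 8 burn out
  TTTFTT
  TTF.FT
  TF...F
  ......
  ......
  F.....
Step 5: 5 trees catch fire, 6 burn out
  TTF.FT
  TF...F
  F.....
  ......
  ......
  ......
Step 6: 3 trees catch fire, 5 burn out
  TF...F
  F.....
  ......
  ......
  ......
  ......

TF...F
F.....
......
......
......
......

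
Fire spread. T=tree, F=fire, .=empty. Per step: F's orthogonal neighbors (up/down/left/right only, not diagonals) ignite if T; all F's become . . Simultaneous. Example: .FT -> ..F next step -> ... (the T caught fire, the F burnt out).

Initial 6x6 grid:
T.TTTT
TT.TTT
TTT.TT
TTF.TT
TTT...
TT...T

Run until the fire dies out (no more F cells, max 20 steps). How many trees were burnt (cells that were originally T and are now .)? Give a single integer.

Answer: 13

Derivation:
Step 1: +3 fires, +1 burnt (F count now 3)
Step 2: +3 fires, +3 burnt (F count now 3)
Step 3: +4 fires, +3 burnt (F count now 4)
Step 4: +2 fires, +4 burnt (F count now 2)
Step 5: +1 fires, +2 burnt (F count now 1)
Step 6: +0 fires, +1 burnt (F count now 0)
Fire out after step 6
Initially T: 25, now '.': 24
Total burnt (originally-T cells now '.'): 13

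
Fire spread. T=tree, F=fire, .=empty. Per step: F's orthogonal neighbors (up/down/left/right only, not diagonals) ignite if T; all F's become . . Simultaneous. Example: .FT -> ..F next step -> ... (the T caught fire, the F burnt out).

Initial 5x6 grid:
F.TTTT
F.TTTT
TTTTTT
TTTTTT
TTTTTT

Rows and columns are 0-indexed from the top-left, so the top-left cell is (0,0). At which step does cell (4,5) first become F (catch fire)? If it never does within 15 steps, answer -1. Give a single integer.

Step 1: cell (4,5)='T' (+1 fires, +2 burnt)
Step 2: cell (4,5)='T' (+2 fires, +1 burnt)
Step 3: cell (4,5)='T' (+3 fires, +2 burnt)
Step 4: cell (4,5)='T' (+4 fires, +3 burnt)
Step 5: cell (4,5)='T' (+5 fires, +4 burnt)
Step 6: cell (4,5)='T' (+5 fires, +5 burnt)
Step 7: cell (4,5)='T' (+4 fires, +5 burnt)
Step 8: cell (4,5)='F' (+2 fires, +4 burnt)
  -> target ignites at step 8
Step 9: cell (4,5)='.' (+0 fires, +2 burnt)
  fire out at step 9

8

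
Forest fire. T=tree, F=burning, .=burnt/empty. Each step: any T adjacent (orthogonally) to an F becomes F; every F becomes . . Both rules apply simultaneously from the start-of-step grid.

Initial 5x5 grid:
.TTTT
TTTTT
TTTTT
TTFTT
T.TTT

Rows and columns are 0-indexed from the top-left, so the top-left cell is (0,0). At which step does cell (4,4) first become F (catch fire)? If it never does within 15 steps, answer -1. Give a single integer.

Step 1: cell (4,4)='T' (+4 fires, +1 burnt)
Step 2: cell (4,4)='T' (+6 fires, +4 burnt)
Step 3: cell (4,4)='F' (+7 fires, +6 burnt)
  -> target ignites at step 3
Step 4: cell (4,4)='.' (+4 fires, +7 burnt)
Step 5: cell (4,4)='.' (+1 fires, +4 burnt)
Step 6: cell (4,4)='.' (+0 fires, +1 burnt)
  fire out at step 6

3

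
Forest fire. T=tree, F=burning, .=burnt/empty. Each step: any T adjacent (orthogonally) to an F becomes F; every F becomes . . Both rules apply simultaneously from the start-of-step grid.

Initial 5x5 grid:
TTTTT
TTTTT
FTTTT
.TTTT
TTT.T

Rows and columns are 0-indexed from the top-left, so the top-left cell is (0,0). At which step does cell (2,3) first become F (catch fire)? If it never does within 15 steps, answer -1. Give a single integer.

Step 1: cell (2,3)='T' (+2 fires, +1 burnt)
Step 2: cell (2,3)='T' (+4 fires, +2 burnt)
Step 3: cell (2,3)='F' (+5 fires, +4 burnt)
  -> target ignites at step 3
Step 4: cell (2,3)='.' (+6 fires, +5 burnt)
Step 5: cell (2,3)='.' (+3 fires, +6 burnt)
Step 6: cell (2,3)='.' (+2 fires, +3 burnt)
Step 7: cell (2,3)='.' (+0 fires, +2 burnt)
  fire out at step 7

3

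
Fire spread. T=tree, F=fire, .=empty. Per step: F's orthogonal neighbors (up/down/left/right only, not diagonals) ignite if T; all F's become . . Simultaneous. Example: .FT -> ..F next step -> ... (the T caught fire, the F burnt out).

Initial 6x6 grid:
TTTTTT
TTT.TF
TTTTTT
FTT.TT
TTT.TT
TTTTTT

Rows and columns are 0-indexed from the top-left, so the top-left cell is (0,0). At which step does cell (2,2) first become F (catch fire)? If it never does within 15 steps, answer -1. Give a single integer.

Step 1: cell (2,2)='T' (+6 fires, +2 burnt)
Step 2: cell (2,2)='T' (+8 fires, +6 burnt)
Step 3: cell (2,2)='F' (+9 fires, +8 burnt)
  -> target ignites at step 3
Step 4: cell (2,2)='.' (+6 fires, +9 burnt)
Step 5: cell (2,2)='.' (+2 fires, +6 burnt)
Step 6: cell (2,2)='.' (+0 fires, +2 burnt)
  fire out at step 6

3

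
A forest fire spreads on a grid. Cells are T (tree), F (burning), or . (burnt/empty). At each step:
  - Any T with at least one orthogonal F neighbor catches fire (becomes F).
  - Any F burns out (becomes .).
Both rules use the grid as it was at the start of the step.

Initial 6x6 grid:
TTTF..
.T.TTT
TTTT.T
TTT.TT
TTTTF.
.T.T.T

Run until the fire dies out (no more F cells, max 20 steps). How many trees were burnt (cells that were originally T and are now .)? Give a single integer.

Answer: 23

Derivation:
Step 1: +4 fires, +2 burnt (F count now 4)
Step 2: +6 fires, +4 burnt (F count now 6)
Step 3: +7 fires, +6 burnt (F count now 7)
Step 4: +4 fires, +7 burnt (F count now 4)
Step 5: +2 fires, +4 burnt (F count now 2)
Step 6: +0 fires, +2 burnt (F count now 0)
Fire out after step 6
Initially T: 24, now '.': 35
Total burnt (originally-T cells now '.'): 23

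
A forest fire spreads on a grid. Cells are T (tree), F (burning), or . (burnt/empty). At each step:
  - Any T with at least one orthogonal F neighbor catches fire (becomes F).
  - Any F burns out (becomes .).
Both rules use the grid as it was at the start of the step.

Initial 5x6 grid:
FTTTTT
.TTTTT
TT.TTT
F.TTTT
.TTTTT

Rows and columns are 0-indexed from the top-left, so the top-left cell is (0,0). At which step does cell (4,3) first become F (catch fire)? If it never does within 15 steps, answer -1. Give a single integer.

Step 1: cell (4,3)='T' (+2 fires, +2 burnt)
Step 2: cell (4,3)='T' (+3 fires, +2 burnt)
Step 3: cell (4,3)='T' (+2 fires, +3 burnt)
Step 4: cell (4,3)='T' (+2 fires, +2 burnt)
Step 5: cell (4,3)='T' (+3 fires, +2 burnt)
Step 6: cell (4,3)='T' (+3 fires, +3 burnt)
Step 7: cell (4,3)='F' (+4 fires, +3 burnt)
  -> target ignites at step 7
Step 8: cell (4,3)='.' (+3 fires, +4 burnt)
Step 9: cell (4,3)='.' (+2 fires, +3 burnt)
Step 10: cell (4,3)='.' (+0 fires, +2 burnt)
  fire out at step 10

7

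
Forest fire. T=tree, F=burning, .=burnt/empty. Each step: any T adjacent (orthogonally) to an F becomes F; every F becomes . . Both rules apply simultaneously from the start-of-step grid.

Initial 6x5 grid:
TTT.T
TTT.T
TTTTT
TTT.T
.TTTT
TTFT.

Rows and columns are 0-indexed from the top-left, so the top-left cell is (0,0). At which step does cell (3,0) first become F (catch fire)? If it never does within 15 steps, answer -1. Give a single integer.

Step 1: cell (3,0)='T' (+3 fires, +1 burnt)
Step 2: cell (3,0)='T' (+4 fires, +3 burnt)
Step 3: cell (3,0)='T' (+3 fires, +4 burnt)
Step 4: cell (3,0)='F' (+5 fires, +3 burnt)
  -> target ignites at step 4
Step 5: cell (3,0)='.' (+4 fires, +5 burnt)
Step 6: cell (3,0)='.' (+3 fires, +4 burnt)
Step 7: cell (3,0)='.' (+2 fires, +3 burnt)
Step 8: cell (3,0)='.' (+0 fires, +2 burnt)
  fire out at step 8

4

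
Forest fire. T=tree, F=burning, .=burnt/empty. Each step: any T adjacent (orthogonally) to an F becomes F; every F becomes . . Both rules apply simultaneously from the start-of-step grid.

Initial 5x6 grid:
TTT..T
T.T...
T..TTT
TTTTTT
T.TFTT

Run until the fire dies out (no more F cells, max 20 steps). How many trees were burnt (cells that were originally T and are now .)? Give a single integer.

Answer: 19

Derivation:
Step 1: +3 fires, +1 burnt (F count now 3)
Step 2: +4 fires, +3 burnt (F count now 4)
Step 3: +3 fires, +4 burnt (F count now 3)
Step 4: +2 fires, +3 burnt (F count now 2)
Step 5: +2 fires, +2 burnt (F count now 2)
Step 6: +1 fires, +2 burnt (F count now 1)
Step 7: +1 fires, +1 burnt (F count now 1)
Step 8: +1 fires, +1 burnt (F count now 1)
Step 9: +1 fires, +1 burnt (F count now 1)
Step 10: +1 fires, +1 burnt (F count now 1)
Step 11: +0 fires, +1 burnt (F count now 0)
Fire out after step 11
Initially T: 20, now '.': 29
Total burnt (originally-T cells now '.'): 19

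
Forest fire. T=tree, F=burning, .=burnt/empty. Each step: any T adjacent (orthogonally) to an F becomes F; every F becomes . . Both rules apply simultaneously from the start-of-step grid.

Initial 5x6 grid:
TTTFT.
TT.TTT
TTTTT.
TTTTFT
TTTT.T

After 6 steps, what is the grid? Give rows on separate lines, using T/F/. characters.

Step 1: 6 trees catch fire, 2 burn out
  TTF.F.
  TT.FTT
  TTTTF.
  TTTF.F
  TTTT.T
Step 2: 6 trees catch fire, 6 burn out
  TF....
  TT..FT
  TTTF..
  TTF...
  TTTF.F
Step 3: 6 trees catch fire, 6 burn out
  F.....
  TF...F
  TTF...
  TF....
  TTF...
Step 4: 4 trees catch fire, 6 burn out
  ......
  F.....
  TF....
  F.....
  TF....
Step 5: 2 trees catch fire, 4 burn out
  ......
  ......
  F.....
  ......
  F.....
Step 6: 0 trees catch fire, 2 burn out
  ......
  ......
  ......
  ......
  ......

......
......
......
......
......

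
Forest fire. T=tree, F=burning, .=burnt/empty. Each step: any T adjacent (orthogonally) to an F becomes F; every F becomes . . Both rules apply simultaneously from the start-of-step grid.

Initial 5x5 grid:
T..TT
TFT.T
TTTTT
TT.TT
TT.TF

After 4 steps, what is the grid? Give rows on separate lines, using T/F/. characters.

Step 1: 5 trees catch fire, 2 burn out
  T..TT
  F.F.T
  TFTTT
  TT.TF
  TT.F.
Step 2: 6 trees catch fire, 5 burn out
  F..TT
  ....T
  F.FTF
  TF.F.
  TT...
Step 3: 4 trees catch fire, 6 burn out
  ...TT
  ....F
  ...F.
  F....
  TF...
Step 4: 2 trees catch fire, 4 burn out
  ...TF
  .....
  .....
  .....
  F....

...TF
.....
.....
.....
F....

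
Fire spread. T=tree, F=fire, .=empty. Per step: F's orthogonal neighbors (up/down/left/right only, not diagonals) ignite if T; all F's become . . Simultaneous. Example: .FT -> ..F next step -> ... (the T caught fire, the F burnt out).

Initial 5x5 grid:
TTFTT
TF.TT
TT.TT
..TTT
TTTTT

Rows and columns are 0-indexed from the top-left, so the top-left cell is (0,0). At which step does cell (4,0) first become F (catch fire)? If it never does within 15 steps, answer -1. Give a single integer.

Step 1: cell (4,0)='T' (+4 fires, +2 burnt)
Step 2: cell (4,0)='T' (+4 fires, +4 burnt)
Step 3: cell (4,0)='T' (+2 fires, +4 burnt)
Step 4: cell (4,0)='T' (+2 fires, +2 burnt)
Step 5: cell (4,0)='T' (+3 fires, +2 burnt)
Step 6: cell (4,0)='T' (+2 fires, +3 burnt)
Step 7: cell (4,0)='T' (+1 fires, +2 burnt)
Step 8: cell (4,0)='F' (+1 fires, +1 burnt)
  -> target ignites at step 8
Step 9: cell (4,0)='.' (+0 fires, +1 burnt)
  fire out at step 9

8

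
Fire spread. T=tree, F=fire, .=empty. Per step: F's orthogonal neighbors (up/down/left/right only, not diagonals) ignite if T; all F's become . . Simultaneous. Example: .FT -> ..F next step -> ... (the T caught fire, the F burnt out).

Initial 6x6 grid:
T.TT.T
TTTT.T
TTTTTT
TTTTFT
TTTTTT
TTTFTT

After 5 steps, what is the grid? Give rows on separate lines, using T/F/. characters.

Step 1: 7 trees catch fire, 2 burn out
  T.TT.T
  TTTT.T
  TTTTFT
  TTTF.F
  TTTFFT
  TTF.FT
Step 2: 7 trees catch fire, 7 burn out
  T.TT.T
  TTTT.T
  TTTF.F
  TTF...
  TTF..F
  TF...F
Step 3: 6 trees catch fire, 7 burn out
  T.TT.T
  TTTF.F
  TTF...
  TF....
  TF....
  F.....
Step 4: 6 trees catch fire, 6 burn out
  T.TF.F
  TTF...
  TF....
  F.....
  F.....
  ......
Step 5: 3 trees catch fire, 6 burn out
  T.F...
  TF....
  F.....
  ......
  ......
  ......

T.F...
TF....
F.....
......
......
......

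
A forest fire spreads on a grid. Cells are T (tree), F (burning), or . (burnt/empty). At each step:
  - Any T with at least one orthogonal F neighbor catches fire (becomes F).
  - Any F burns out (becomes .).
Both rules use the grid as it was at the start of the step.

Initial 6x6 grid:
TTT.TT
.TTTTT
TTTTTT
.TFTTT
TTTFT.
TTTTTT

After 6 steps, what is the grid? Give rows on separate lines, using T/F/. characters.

Step 1: 6 trees catch fire, 2 burn out
  TTT.TT
  .TTTTT
  TTFTTT
  .F.FTT
  TTF.F.
  TTTFTT
Step 2: 7 trees catch fire, 6 burn out
  TTT.TT
  .TFTTT
  TF.FTT
  ....FT
  TF....
  TTF.FT
Step 3: 9 trees catch fire, 7 burn out
  TTF.TT
  .F.FTT
  F...FT
  .....F
  F.....
  TF...F
Step 4: 4 trees catch fire, 9 burn out
  TF..TT
  ....FT
  .....F
  ......
  ......
  F.....
Step 5: 3 trees catch fire, 4 burn out
  F...FT
  .....F
  ......
  ......
  ......
  ......
Step 6: 1 trees catch fire, 3 burn out
  .....F
  ......
  ......
  ......
  ......
  ......

.....F
......
......
......
......
......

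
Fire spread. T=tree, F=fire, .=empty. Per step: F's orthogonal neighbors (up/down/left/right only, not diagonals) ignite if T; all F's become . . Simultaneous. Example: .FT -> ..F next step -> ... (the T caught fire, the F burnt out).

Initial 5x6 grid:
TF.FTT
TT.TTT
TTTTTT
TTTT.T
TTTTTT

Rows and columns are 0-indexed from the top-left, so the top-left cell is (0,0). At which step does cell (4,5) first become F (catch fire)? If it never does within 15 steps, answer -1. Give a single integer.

Step 1: cell (4,5)='T' (+4 fires, +2 burnt)
Step 2: cell (4,5)='T' (+5 fires, +4 burnt)
Step 3: cell (4,5)='T' (+6 fires, +5 burnt)
Step 4: cell (4,5)='T' (+5 fires, +6 burnt)
Step 5: cell (4,5)='T' (+4 fires, +5 burnt)
Step 6: cell (4,5)='F' (+1 fires, +4 burnt)
  -> target ignites at step 6
Step 7: cell (4,5)='.' (+0 fires, +1 burnt)
  fire out at step 7

6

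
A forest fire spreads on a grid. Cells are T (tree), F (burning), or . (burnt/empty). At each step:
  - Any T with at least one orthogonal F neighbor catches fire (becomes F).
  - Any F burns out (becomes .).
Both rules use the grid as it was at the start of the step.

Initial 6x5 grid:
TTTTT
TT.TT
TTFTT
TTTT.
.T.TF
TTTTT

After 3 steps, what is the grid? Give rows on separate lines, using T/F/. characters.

Step 1: 5 trees catch fire, 2 burn out
  TTTTT
  TT.TT
  TF.FT
  TTFT.
  .T.F.
  TTTTF
Step 2: 7 trees catch fire, 5 burn out
  TTTTT
  TF.FT
  F...F
  TF.F.
  .T...
  TTTF.
Step 3: 7 trees catch fire, 7 burn out
  TFTFT
  F...F
  .....
  F....
  .F...
  TTF..

TFTFT
F...F
.....
F....
.F...
TTF..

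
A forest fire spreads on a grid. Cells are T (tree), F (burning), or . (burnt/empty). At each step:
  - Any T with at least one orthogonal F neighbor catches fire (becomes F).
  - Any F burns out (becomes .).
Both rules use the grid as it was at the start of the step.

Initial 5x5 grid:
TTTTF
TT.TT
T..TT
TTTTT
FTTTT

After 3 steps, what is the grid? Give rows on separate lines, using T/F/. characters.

Step 1: 4 trees catch fire, 2 burn out
  TTTF.
  TT.TF
  T..TT
  FTTTT
  .FTTT
Step 2: 6 trees catch fire, 4 burn out
  TTF..
  TT.F.
  F..TF
  .FTTT
  ..FTT
Step 3: 6 trees catch fire, 6 burn out
  TF...
  FT...
  ...F.
  ..FTF
  ...FT

TF...
FT...
...F.
..FTF
...FT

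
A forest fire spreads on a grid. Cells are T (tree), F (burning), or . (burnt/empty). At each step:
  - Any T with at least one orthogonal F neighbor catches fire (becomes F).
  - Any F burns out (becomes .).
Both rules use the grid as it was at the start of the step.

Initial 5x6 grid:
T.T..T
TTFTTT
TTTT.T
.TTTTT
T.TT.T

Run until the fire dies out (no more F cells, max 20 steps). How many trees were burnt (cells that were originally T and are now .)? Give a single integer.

Answer: 21

Derivation:
Step 1: +4 fires, +1 burnt (F count now 4)
Step 2: +5 fires, +4 burnt (F count now 5)
Step 3: +6 fires, +5 burnt (F count now 6)
Step 4: +4 fires, +6 burnt (F count now 4)
Step 5: +1 fires, +4 burnt (F count now 1)
Step 6: +1 fires, +1 burnt (F count now 1)
Step 7: +0 fires, +1 burnt (F count now 0)
Fire out after step 7
Initially T: 22, now '.': 29
Total burnt (originally-T cells now '.'): 21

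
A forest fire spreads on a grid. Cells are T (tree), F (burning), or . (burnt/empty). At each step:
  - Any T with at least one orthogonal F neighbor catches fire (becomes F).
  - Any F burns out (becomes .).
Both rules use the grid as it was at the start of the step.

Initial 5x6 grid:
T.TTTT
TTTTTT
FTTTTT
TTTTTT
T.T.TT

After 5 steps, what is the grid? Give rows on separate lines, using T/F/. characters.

Step 1: 3 trees catch fire, 1 burn out
  T.TTTT
  FTTTTT
  .FTTTT
  FTTTTT
  T.T.TT
Step 2: 5 trees catch fire, 3 burn out
  F.TTTT
  .FTTTT
  ..FTTT
  .FTTTT
  F.T.TT
Step 3: 3 trees catch fire, 5 burn out
  ..TTTT
  ..FTTT
  ...FTT
  ..FTTT
  ..T.TT
Step 4: 5 trees catch fire, 3 burn out
  ..FTTT
  ...FTT
  ....FT
  ...FTT
  ..F.TT
Step 5: 4 trees catch fire, 5 burn out
  ...FTT
  ....FT
  .....F
  ....FT
  ....TT

...FTT
....FT
.....F
....FT
....TT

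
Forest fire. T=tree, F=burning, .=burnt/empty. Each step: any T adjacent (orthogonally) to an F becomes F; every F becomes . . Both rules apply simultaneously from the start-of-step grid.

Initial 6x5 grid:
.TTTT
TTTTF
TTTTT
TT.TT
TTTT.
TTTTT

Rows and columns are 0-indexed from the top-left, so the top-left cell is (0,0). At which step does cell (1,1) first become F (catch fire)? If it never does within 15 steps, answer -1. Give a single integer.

Step 1: cell (1,1)='T' (+3 fires, +1 burnt)
Step 2: cell (1,1)='T' (+4 fires, +3 burnt)
Step 3: cell (1,1)='F' (+4 fires, +4 burnt)
  -> target ignites at step 3
Step 4: cell (1,1)='.' (+4 fires, +4 burnt)
Step 5: cell (1,1)='.' (+4 fires, +4 burnt)
Step 6: cell (1,1)='.' (+4 fires, +4 burnt)
Step 7: cell (1,1)='.' (+2 fires, +4 burnt)
Step 8: cell (1,1)='.' (+1 fires, +2 burnt)
Step 9: cell (1,1)='.' (+0 fires, +1 burnt)
  fire out at step 9

3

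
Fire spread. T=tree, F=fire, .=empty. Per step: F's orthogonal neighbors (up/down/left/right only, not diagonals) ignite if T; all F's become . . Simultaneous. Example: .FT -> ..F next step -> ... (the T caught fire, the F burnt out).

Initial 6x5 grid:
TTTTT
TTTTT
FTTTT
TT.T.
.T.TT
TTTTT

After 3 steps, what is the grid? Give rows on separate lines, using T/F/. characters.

Step 1: 3 trees catch fire, 1 burn out
  TTTTT
  FTTTT
  .FTTT
  FT.T.
  .T.TT
  TTTTT
Step 2: 4 trees catch fire, 3 burn out
  FTTTT
  .FTTT
  ..FTT
  .F.T.
  .T.TT
  TTTTT
Step 3: 4 trees catch fire, 4 burn out
  .FTTT
  ..FTT
  ...FT
  ...T.
  .F.TT
  TTTTT

.FTTT
..FTT
...FT
...T.
.F.TT
TTTTT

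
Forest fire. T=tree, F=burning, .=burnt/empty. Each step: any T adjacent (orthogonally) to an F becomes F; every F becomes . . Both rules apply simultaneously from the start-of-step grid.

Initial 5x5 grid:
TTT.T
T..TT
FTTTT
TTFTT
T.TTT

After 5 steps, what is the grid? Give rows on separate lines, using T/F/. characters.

Step 1: 7 trees catch fire, 2 burn out
  TTT.T
  F..TT
  .FFTT
  FF.FT
  T.FTT
Step 2: 5 trees catch fire, 7 burn out
  FTT.T
  ...TT
  ...FT
  ....F
  F..FT
Step 3: 4 trees catch fire, 5 burn out
  .FT.T
  ...FT
  ....F
  .....
  ....F
Step 4: 2 trees catch fire, 4 burn out
  ..F.T
  ....F
  .....
  .....
  .....
Step 5: 1 trees catch fire, 2 burn out
  ....F
  .....
  .....
  .....
  .....

....F
.....
.....
.....
.....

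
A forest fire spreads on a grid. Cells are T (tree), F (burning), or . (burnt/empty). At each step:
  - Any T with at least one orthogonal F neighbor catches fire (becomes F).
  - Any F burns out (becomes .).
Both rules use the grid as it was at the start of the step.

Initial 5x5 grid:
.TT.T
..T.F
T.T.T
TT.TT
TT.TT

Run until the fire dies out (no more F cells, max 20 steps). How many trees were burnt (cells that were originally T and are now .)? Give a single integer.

Step 1: +2 fires, +1 burnt (F count now 2)
Step 2: +1 fires, +2 burnt (F count now 1)
Step 3: +2 fires, +1 burnt (F count now 2)
Step 4: +1 fires, +2 burnt (F count now 1)
Step 5: +0 fires, +1 burnt (F count now 0)
Fire out after step 5
Initially T: 15, now '.': 16
Total burnt (originally-T cells now '.'): 6

Answer: 6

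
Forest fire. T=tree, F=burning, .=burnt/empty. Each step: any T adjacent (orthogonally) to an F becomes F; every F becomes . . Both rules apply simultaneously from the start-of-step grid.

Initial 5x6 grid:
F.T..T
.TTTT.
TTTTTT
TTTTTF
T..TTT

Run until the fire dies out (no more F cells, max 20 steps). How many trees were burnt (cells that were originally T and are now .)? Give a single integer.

Answer: 20

Derivation:
Step 1: +3 fires, +2 burnt (F count now 3)
Step 2: +3 fires, +3 burnt (F count now 3)
Step 3: +4 fires, +3 burnt (F count now 4)
Step 4: +3 fires, +4 burnt (F count now 3)
Step 5: +3 fires, +3 burnt (F count now 3)
Step 6: +4 fires, +3 burnt (F count now 4)
Step 7: +0 fires, +4 burnt (F count now 0)
Fire out after step 7
Initially T: 21, now '.': 29
Total burnt (originally-T cells now '.'): 20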